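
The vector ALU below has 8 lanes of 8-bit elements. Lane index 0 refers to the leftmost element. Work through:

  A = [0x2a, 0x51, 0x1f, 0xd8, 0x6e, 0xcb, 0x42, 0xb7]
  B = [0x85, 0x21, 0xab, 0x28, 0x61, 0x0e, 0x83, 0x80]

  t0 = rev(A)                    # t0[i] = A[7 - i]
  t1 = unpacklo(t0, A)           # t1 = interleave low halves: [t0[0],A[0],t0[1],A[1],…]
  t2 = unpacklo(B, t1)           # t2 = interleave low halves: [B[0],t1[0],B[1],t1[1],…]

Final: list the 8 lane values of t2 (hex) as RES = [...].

  t0: b7 42 cb 6e d8 1f 51 2a
  t1: b7 2a 42 51 cb 1f 6e d8
  t2: 85 b7 21 2a ab 42 28 51

RES = [ 0x85  0xb7  0x21  0x2a  0xab  0x42  0x28  0x51 ]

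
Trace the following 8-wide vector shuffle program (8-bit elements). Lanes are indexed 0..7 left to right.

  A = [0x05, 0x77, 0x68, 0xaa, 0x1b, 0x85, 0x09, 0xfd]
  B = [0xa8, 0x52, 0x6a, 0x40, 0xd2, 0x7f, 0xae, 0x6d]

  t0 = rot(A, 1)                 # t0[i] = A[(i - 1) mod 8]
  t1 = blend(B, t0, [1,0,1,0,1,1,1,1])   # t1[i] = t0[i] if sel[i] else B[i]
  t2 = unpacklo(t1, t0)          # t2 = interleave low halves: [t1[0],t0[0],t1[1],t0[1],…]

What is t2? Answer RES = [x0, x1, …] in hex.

RES = [ 0xfd  0xfd  0x52  0x05  0x77  0x77  0x40  0x68 ]

→ t0 |fd|05|77|68|aa|1b|85|09|
→ t1 |fd|52|77|40|aa|1b|85|09|
→ t2 |fd|fd|52|05|77|77|40|68|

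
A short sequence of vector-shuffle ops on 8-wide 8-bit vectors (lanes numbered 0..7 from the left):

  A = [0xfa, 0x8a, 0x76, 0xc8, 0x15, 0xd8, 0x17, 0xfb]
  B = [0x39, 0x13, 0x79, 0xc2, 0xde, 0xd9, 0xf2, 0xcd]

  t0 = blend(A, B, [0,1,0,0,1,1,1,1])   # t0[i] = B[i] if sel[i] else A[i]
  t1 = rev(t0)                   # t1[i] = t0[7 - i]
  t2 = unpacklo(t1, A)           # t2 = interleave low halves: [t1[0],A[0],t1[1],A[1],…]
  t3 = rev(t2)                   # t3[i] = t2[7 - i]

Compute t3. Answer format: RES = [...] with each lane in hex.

RES = [ 0xc8  0xde  0x76  0xd9  0x8a  0xf2  0xfa  0xcd ]

  t0: fa 13 76 c8 de d9 f2 cd
  t1: cd f2 d9 de c8 76 13 fa
  t2: cd fa f2 8a d9 76 de c8
  t3: c8 de 76 d9 8a f2 fa cd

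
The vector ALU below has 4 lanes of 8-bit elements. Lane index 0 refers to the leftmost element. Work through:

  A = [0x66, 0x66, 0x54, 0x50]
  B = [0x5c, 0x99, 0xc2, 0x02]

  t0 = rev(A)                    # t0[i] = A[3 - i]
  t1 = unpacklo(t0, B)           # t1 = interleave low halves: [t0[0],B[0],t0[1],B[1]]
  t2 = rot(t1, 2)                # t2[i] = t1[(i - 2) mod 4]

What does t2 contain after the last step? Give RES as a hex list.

RES = [0x54, 0x99, 0x50, 0x5c]

t0 = [0x50, 0x54, 0x66, 0x66]
t1 = [0x50, 0x5c, 0x54, 0x99]
t2 = [0x54, 0x99, 0x50, 0x5c]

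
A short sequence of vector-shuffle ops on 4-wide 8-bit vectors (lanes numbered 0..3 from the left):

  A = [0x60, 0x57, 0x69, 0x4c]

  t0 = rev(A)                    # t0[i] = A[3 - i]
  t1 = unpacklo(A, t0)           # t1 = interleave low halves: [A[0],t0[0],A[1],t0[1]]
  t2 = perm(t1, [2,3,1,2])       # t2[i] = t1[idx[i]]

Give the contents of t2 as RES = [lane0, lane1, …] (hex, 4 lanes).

→ t0 |4c|69|57|60|
→ t1 |60|4c|57|69|
→ t2 |57|69|4c|57|

RES = [0x57, 0x69, 0x4c, 0x57]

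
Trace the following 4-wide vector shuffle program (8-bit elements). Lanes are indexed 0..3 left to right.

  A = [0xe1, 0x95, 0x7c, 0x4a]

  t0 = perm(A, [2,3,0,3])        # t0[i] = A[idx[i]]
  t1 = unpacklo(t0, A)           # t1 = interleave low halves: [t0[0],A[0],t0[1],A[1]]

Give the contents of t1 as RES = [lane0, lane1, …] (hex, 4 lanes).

RES = [ 0x7c  0xe1  0x4a  0x95 ]

→ t0 |7c|4a|e1|4a|
→ t1 |7c|e1|4a|95|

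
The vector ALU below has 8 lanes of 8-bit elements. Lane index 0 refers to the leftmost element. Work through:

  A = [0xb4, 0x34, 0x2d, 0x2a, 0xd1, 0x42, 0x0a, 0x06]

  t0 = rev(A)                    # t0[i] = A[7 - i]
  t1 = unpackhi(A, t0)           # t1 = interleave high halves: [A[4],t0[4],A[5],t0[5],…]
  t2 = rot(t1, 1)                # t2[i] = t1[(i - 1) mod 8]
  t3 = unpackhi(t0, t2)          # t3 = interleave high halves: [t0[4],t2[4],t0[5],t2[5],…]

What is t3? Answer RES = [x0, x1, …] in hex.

t0 = [0x06, 0x0a, 0x42, 0xd1, 0x2a, 0x2d, 0x34, 0xb4]
t1 = [0xd1, 0x2a, 0x42, 0x2d, 0x0a, 0x34, 0x06, 0xb4]
t2 = [0xb4, 0xd1, 0x2a, 0x42, 0x2d, 0x0a, 0x34, 0x06]
t3 = [0x2a, 0x2d, 0x2d, 0x0a, 0x34, 0x34, 0xb4, 0x06]

RES = [0x2a, 0x2d, 0x2d, 0x0a, 0x34, 0x34, 0xb4, 0x06]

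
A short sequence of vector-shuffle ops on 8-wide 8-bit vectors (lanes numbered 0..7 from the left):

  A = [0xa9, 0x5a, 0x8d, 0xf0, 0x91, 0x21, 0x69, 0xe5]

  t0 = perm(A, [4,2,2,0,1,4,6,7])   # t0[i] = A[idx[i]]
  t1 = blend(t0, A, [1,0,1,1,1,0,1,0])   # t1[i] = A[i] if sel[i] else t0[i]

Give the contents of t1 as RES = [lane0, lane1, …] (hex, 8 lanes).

  t0: 91 8d 8d a9 5a 91 69 e5
  t1: a9 8d 8d f0 91 91 69 e5

RES = [ 0xa9  0x8d  0x8d  0xf0  0x91  0x91  0x69  0xe5 ]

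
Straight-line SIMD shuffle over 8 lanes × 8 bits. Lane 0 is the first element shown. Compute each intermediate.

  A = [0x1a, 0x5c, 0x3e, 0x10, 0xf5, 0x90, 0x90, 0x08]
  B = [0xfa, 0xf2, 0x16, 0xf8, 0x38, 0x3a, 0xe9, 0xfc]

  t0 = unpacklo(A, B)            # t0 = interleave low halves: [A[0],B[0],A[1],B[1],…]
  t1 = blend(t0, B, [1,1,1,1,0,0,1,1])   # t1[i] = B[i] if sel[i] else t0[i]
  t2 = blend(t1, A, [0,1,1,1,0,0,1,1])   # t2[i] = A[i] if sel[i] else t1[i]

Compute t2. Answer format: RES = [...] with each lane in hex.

  t0: 1a fa 5c f2 3e 16 10 f8
  t1: fa f2 16 f8 3e 16 e9 fc
  t2: fa 5c 3e 10 3e 16 90 08

RES = [ 0xfa  0x5c  0x3e  0x10  0x3e  0x16  0x90  0x08 ]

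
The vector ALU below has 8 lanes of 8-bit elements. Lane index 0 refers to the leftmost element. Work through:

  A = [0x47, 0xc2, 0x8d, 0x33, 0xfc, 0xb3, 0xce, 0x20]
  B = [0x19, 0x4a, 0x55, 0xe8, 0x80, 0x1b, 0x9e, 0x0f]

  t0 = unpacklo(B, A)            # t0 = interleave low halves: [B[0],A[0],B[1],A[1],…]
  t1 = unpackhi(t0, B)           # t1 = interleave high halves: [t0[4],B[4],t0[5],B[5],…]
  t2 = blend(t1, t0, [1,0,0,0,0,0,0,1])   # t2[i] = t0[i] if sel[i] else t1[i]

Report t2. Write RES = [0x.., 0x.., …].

t0 = [0x19, 0x47, 0x4a, 0xc2, 0x55, 0x8d, 0xe8, 0x33]
t1 = [0x55, 0x80, 0x8d, 0x1b, 0xe8, 0x9e, 0x33, 0x0f]
t2 = [0x19, 0x80, 0x8d, 0x1b, 0xe8, 0x9e, 0x33, 0x33]

RES = [ 0x19  0x80  0x8d  0x1b  0xe8  0x9e  0x33  0x33 ]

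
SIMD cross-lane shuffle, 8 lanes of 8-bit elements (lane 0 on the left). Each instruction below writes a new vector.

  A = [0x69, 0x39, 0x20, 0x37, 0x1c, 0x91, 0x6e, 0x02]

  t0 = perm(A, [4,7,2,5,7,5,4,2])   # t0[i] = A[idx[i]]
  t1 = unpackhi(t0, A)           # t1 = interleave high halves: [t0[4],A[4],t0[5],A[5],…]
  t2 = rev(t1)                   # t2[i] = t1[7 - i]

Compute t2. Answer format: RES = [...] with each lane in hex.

  t0: 1c 02 20 91 02 91 1c 20
  t1: 02 1c 91 91 1c 6e 20 02
  t2: 02 20 6e 1c 91 91 1c 02

RES = [ 0x02  0x20  0x6e  0x1c  0x91  0x91  0x1c  0x02 ]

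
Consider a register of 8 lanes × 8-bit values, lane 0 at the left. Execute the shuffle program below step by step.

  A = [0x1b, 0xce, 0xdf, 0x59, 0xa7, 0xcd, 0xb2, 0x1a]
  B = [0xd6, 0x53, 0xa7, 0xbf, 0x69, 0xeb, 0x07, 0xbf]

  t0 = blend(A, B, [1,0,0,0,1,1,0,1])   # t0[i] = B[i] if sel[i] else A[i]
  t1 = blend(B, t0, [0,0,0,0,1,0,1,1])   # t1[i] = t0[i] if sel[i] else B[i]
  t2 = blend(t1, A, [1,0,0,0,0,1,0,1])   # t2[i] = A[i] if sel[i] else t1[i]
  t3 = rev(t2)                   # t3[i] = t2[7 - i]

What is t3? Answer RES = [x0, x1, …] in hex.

→ t0 |d6|ce|df|59|69|eb|b2|bf|
→ t1 |d6|53|a7|bf|69|eb|b2|bf|
→ t2 |1b|53|a7|bf|69|cd|b2|1a|
→ t3 |1a|b2|cd|69|bf|a7|53|1b|

RES = [ 0x1a  0xb2  0xcd  0x69  0xbf  0xa7  0x53  0x1b ]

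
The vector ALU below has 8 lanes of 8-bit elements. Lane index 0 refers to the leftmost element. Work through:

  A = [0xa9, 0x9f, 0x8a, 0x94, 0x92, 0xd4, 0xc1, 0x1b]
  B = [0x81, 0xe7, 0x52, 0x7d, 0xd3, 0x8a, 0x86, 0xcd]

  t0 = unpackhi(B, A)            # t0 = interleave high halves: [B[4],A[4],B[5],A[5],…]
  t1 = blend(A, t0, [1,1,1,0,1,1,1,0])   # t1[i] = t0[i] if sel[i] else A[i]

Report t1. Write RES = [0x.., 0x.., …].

  t0: d3 92 8a d4 86 c1 cd 1b
  t1: d3 92 8a 94 86 c1 cd 1b

RES = [0xd3, 0x92, 0x8a, 0x94, 0x86, 0xc1, 0xcd, 0x1b]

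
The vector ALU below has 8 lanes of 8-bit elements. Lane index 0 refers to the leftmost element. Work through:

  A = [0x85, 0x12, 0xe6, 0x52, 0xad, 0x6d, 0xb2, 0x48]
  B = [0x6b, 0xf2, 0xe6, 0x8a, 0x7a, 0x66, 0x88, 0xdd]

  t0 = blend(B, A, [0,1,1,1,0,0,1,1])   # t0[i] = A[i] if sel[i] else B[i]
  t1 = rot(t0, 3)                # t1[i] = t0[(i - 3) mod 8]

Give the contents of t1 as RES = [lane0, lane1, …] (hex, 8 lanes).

RES = [0x66, 0xb2, 0x48, 0x6b, 0x12, 0xe6, 0x52, 0x7a]

t0 = [0x6b, 0x12, 0xe6, 0x52, 0x7a, 0x66, 0xb2, 0x48]
t1 = [0x66, 0xb2, 0x48, 0x6b, 0x12, 0xe6, 0x52, 0x7a]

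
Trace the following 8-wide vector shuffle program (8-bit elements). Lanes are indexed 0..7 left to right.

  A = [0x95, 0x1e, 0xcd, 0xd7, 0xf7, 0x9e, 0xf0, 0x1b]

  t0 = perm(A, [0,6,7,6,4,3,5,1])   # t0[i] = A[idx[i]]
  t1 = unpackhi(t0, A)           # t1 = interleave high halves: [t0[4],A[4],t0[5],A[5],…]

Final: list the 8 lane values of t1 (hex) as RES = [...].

  t0: 95 f0 1b f0 f7 d7 9e 1e
  t1: f7 f7 d7 9e 9e f0 1e 1b

RES = [0xf7, 0xf7, 0xd7, 0x9e, 0x9e, 0xf0, 0x1e, 0x1b]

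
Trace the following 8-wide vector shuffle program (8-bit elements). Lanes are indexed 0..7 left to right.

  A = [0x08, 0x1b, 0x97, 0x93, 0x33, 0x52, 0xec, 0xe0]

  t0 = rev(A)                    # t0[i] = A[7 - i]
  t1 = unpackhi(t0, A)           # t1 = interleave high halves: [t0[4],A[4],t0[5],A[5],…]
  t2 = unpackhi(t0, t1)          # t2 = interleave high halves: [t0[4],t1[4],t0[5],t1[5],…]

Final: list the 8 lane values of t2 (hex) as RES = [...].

  t0: e0 ec 52 33 93 97 1b 08
  t1: 93 33 97 52 1b ec 08 e0
  t2: 93 1b 97 ec 1b 08 08 e0

RES = [ 0x93  0x1b  0x97  0xec  0x1b  0x08  0x08  0xe0 ]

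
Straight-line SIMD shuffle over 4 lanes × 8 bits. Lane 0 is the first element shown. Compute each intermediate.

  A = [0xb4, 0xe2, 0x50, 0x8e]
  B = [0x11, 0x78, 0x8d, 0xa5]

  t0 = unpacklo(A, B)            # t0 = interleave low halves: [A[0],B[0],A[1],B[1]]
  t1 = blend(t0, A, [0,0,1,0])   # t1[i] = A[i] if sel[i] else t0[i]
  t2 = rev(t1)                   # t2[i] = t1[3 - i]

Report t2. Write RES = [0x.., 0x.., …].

RES = [0x78, 0x50, 0x11, 0xb4]

  t0: b4 11 e2 78
  t1: b4 11 50 78
  t2: 78 50 11 b4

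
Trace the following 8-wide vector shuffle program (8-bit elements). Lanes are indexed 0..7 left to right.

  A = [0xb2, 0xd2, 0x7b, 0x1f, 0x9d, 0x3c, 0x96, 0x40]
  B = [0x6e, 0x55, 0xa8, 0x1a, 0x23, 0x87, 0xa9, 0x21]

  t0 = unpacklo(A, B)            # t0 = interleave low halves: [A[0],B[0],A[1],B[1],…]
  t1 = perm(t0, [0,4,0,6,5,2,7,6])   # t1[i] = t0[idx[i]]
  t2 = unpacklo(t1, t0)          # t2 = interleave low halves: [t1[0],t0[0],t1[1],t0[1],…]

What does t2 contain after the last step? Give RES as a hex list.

RES = [ 0xb2  0xb2  0x7b  0x6e  0xb2  0xd2  0x1f  0x55 ]

→ t0 |b2|6e|d2|55|7b|a8|1f|1a|
→ t1 |b2|7b|b2|1f|a8|d2|1a|1f|
→ t2 |b2|b2|7b|6e|b2|d2|1f|55|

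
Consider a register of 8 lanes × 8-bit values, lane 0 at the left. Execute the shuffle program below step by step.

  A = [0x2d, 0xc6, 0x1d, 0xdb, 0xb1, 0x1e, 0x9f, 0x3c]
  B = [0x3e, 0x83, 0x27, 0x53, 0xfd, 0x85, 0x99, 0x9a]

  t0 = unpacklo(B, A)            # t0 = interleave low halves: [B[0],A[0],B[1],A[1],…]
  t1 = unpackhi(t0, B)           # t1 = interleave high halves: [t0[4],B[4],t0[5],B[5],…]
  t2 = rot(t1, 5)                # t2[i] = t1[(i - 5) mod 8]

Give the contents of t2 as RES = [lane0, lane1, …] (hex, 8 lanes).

RES = [ 0x85  0x53  0x99  0xdb  0x9a  0x27  0xfd  0x1d ]

→ t0 |3e|2d|83|c6|27|1d|53|db|
→ t1 |27|fd|1d|85|53|99|db|9a|
→ t2 |85|53|99|db|9a|27|fd|1d|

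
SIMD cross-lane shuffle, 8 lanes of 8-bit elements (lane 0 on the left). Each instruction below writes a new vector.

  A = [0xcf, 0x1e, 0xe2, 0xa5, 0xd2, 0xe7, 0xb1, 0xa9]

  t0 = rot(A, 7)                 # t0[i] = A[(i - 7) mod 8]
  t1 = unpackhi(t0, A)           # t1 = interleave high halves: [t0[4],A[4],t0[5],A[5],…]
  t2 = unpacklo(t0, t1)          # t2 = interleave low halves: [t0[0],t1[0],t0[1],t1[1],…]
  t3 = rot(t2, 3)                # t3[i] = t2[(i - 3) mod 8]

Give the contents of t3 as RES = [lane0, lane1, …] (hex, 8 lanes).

t0 = [0x1e, 0xe2, 0xa5, 0xd2, 0xe7, 0xb1, 0xa9, 0xcf]
t1 = [0xe7, 0xd2, 0xb1, 0xe7, 0xa9, 0xb1, 0xcf, 0xa9]
t2 = [0x1e, 0xe7, 0xe2, 0xd2, 0xa5, 0xb1, 0xd2, 0xe7]
t3 = [0xb1, 0xd2, 0xe7, 0x1e, 0xe7, 0xe2, 0xd2, 0xa5]

RES = [ 0xb1  0xd2  0xe7  0x1e  0xe7  0xe2  0xd2  0xa5 ]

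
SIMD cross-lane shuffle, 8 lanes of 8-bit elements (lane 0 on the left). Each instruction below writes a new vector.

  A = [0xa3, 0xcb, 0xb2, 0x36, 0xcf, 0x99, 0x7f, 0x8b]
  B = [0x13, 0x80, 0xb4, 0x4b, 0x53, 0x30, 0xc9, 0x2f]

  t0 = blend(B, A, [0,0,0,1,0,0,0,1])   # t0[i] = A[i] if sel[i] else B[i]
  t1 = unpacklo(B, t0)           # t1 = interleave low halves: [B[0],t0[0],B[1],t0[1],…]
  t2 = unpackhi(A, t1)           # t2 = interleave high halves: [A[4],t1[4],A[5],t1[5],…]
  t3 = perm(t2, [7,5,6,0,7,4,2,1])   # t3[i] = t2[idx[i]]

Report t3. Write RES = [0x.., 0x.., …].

t0 = [0x13, 0x80, 0xb4, 0x36, 0x53, 0x30, 0xc9, 0x8b]
t1 = [0x13, 0x13, 0x80, 0x80, 0xb4, 0xb4, 0x4b, 0x36]
t2 = [0xcf, 0xb4, 0x99, 0xb4, 0x7f, 0x4b, 0x8b, 0x36]
t3 = [0x36, 0x4b, 0x8b, 0xcf, 0x36, 0x7f, 0x99, 0xb4]

RES = [ 0x36  0x4b  0x8b  0xcf  0x36  0x7f  0x99  0xb4 ]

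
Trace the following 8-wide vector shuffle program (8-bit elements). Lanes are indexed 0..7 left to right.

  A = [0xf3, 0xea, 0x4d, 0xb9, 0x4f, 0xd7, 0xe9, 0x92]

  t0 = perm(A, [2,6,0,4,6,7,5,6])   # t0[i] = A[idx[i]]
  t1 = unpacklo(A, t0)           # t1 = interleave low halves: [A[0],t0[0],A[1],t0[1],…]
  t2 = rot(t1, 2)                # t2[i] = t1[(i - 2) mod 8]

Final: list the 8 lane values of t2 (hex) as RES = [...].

RES = [ 0xb9  0x4f  0xf3  0x4d  0xea  0xe9  0x4d  0xf3 ]

→ t0 |4d|e9|f3|4f|e9|92|d7|e9|
→ t1 |f3|4d|ea|e9|4d|f3|b9|4f|
→ t2 |b9|4f|f3|4d|ea|e9|4d|f3|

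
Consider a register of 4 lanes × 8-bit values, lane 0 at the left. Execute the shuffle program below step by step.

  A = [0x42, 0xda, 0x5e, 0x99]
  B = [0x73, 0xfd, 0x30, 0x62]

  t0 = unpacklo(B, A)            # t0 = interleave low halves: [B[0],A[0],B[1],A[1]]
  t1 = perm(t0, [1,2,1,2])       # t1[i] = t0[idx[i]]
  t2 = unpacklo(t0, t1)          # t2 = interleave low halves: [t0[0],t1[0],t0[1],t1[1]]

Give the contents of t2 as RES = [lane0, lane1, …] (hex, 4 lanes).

→ t0 |73|42|fd|da|
→ t1 |42|fd|42|fd|
→ t2 |73|42|42|fd|

RES = [0x73, 0x42, 0x42, 0xfd]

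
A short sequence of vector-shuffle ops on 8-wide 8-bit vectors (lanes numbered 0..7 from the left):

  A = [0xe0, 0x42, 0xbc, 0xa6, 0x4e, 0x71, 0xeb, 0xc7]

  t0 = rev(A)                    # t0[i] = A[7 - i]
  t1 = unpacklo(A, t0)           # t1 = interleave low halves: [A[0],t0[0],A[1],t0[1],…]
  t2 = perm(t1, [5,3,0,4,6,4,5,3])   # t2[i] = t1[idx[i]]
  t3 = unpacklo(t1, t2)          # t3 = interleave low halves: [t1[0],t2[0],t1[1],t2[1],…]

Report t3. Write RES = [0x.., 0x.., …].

RES = [ 0xe0  0x71  0xc7  0xeb  0x42  0xe0  0xeb  0xbc ]

  t0: c7 eb 71 4e a6 bc 42 e0
  t1: e0 c7 42 eb bc 71 a6 4e
  t2: 71 eb e0 bc a6 bc 71 eb
  t3: e0 71 c7 eb 42 e0 eb bc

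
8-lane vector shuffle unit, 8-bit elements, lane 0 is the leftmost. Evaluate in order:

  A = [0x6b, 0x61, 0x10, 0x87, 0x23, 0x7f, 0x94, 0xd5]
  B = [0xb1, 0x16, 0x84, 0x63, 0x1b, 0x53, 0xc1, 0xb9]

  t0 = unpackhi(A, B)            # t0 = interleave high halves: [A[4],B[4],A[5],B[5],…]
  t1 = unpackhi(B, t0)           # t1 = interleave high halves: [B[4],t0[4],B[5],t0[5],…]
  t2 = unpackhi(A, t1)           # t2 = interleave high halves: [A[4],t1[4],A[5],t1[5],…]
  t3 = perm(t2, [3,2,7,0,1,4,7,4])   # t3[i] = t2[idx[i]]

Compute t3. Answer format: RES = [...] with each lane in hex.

RES = [0xd5, 0x7f, 0xb9, 0x23, 0xc1, 0x94, 0xb9, 0x94]

→ t0 |23|1b|7f|53|94|c1|d5|b9|
→ t1 |1b|94|53|c1|c1|d5|b9|b9|
→ t2 |23|c1|7f|d5|94|b9|d5|b9|
→ t3 |d5|7f|b9|23|c1|94|b9|94|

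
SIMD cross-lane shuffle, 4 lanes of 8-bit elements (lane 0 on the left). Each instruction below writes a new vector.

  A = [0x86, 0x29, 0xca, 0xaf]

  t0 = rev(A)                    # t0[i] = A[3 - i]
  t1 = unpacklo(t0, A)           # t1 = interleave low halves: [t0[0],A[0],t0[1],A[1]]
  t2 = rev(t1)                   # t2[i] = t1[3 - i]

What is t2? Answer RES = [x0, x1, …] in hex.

  t0: af ca 29 86
  t1: af 86 ca 29
  t2: 29 ca 86 af

RES = [0x29, 0xca, 0x86, 0xaf]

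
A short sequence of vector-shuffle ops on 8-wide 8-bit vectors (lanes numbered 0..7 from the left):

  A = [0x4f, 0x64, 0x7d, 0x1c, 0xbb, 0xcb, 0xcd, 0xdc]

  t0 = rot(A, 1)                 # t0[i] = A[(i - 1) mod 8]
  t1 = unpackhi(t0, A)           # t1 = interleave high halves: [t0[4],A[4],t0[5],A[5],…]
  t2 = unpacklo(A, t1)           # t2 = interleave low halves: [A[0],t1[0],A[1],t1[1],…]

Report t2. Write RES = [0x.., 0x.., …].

t0 = [0xdc, 0x4f, 0x64, 0x7d, 0x1c, 0xbb, 0xcb, 0xcd]
t1 = [0x1c, 0xbb, 0xbb, 0xcb, 0xcb, 0xcd, 0xcd, 0xdc]
t2 = [0x4f, 0x1c, 0x64, 0xbb, 0x7d, 0xbb, 0x1c, 0xcb]

RES = [0x4f, 0x1c, 0x64, 0xbb, 0x7d, 0xbb, 0x1c, 0xcb]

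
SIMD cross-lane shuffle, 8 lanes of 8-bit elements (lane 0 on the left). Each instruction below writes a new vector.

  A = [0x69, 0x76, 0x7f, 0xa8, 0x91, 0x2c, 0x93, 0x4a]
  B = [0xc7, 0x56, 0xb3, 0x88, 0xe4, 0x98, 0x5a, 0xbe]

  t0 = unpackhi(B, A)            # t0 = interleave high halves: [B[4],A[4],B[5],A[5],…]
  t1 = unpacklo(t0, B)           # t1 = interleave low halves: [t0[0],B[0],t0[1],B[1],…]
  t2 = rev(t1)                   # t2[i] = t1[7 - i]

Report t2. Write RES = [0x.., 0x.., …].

→ t0 |e4|91|98|2c|5a|93|be|4a|
→ t1 |e4|c7|91|56|98|b3|2c|88|
→ t2 |88|2c|b3|98|56|91|c7|e4|

RES = [0x88, 0x2c, 0xb3, 0x98, 0x56, 0x91, 0xc7, 0xe4]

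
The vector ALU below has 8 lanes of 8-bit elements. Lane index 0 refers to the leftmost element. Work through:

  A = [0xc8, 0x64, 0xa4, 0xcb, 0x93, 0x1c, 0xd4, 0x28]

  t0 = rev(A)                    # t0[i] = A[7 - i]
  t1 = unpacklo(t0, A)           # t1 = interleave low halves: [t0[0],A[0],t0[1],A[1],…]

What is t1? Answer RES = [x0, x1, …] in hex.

RES = [0x28, 0xc8, 0xd4, 0x64, 0x1c, 0xa4, 0x93, 0xcb]

t0 = [0x28, 0xd4, 0x1c, 0x93, 0xcb, 0xa4, 0x64, 0xc8]
t1 = [0x28, 0xc8, 0xd4, 0x64, 0x1c, 0xa4, 0x93, 0xcb]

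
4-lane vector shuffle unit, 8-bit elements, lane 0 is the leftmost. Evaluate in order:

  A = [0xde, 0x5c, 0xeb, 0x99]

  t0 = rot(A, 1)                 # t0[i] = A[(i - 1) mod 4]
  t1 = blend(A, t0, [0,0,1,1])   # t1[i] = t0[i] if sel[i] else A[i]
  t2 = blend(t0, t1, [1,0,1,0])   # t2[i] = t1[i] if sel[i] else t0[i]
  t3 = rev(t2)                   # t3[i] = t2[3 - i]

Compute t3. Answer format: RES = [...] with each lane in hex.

→ t0 |99|de|5c|eb|
→ t1 |de|5c|5c|eb|
→ t2 |de|de|5c|eb|
→ t3 |eb|5c|de|de|

RES = [ 0xeb  0x5c  0xde  0xde ]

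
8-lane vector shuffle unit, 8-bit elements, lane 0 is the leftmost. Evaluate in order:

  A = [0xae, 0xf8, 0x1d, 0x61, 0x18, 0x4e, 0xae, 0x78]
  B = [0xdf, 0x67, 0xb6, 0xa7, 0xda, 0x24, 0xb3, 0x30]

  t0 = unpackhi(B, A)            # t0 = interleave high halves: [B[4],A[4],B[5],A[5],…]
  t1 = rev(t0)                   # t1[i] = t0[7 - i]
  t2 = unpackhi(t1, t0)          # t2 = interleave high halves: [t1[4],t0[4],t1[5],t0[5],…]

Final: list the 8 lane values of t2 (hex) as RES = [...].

  t0: da 18 24 4e b3 ae 30 78
  t1: 78 30 ae b3 4e 24 18 da
  t2: 4e b3 24 ae 18 30 da 78

RES = [0x4e, 0xb3, 0x24, 0xae, 0x18, 0x30, 0xda, 0x78]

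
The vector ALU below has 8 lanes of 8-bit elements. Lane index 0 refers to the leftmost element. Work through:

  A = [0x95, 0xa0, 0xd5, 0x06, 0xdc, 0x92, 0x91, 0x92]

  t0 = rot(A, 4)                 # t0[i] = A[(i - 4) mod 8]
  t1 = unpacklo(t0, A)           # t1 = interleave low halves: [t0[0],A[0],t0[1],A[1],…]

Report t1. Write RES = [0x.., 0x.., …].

RES = [ 0xdc  0x95  0x92  0xa0  0x91  0xd5  0x92  0x06 ]

t0 = [0xdc, 0x92, 0x91, 0x92, 0x95, 0xa0, 0xd5, 0x06]
t1 = [0xdc, 0x95, 0x92, 0xa0, 0x91, 0xd5, 0x92, 0x06]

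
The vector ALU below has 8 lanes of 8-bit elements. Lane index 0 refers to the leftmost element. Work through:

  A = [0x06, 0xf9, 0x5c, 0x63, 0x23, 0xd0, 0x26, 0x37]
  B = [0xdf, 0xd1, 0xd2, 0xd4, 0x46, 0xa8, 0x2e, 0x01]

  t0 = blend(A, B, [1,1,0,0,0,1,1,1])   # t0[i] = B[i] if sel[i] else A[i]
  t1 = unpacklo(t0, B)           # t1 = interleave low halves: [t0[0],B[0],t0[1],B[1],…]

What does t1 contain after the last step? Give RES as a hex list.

RES = [0xdf, 0xdf, 0xd1, 0xd1, 0x5c, 0xd2, 0x63, 0xd4]

  t0: df d1 5c 63 23 a8 2e 01
  t1: df df d1 d1 5c d2 63 d4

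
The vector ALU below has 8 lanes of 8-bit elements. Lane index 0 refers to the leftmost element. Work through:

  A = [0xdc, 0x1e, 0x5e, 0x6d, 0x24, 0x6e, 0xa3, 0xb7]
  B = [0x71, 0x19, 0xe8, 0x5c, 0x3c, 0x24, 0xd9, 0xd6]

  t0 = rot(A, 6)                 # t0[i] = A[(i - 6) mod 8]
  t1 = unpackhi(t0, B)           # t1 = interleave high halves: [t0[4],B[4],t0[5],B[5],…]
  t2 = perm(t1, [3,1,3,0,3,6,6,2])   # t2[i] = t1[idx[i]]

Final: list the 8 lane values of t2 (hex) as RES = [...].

RES = [0x24, 0x3c, 0x24, 0xa3, 0x24, 0x1e, 0x1e, 0xb7]

→ t0 |5e|6d|24|6e|a3|b7|dc|1e|
→ t1 |a3|3c|b7|24|dc|d9|1e|d6|
→ t2 |24|3c|24|a3|24|1e|1e|b7|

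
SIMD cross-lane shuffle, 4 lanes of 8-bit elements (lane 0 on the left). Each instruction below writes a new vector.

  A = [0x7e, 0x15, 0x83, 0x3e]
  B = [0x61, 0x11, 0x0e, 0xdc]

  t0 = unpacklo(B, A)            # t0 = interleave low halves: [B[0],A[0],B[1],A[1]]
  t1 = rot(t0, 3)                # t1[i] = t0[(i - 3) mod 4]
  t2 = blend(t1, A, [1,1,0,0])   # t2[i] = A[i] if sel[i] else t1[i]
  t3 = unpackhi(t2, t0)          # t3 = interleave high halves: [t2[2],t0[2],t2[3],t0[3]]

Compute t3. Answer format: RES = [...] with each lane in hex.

t0 = [0x61, 0x7e, 0x11, 0x15]
t1 = [0x7e, 0x11, 0x15, 0x61]
t2 = [0x7e, 0x15, 0x15, 0x61]
t3 = [0x15, 0x11, 0x61, 0x15]

RES = [ 0x15  0x11  0x61  0x15 ]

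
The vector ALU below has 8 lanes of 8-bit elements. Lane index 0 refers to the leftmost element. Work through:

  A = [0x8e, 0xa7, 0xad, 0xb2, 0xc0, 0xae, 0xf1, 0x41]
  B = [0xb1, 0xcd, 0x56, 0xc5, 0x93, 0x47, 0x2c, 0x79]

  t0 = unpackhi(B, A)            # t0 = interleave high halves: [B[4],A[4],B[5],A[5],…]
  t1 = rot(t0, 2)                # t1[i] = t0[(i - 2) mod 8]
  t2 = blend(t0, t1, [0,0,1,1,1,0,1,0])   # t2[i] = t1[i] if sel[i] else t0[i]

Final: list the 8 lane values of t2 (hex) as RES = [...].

  t0: 93 c0 47 ae 2c f1 79 41
  t1: 79 41 93 c0 47 ae 2c f1
  t2: 93 c0 93 c0 47 f1 2c 41

RES = [0x93, 0xc0, 0x93, 0xc0, 0x47, 0xf1, 0x2c, 0x41]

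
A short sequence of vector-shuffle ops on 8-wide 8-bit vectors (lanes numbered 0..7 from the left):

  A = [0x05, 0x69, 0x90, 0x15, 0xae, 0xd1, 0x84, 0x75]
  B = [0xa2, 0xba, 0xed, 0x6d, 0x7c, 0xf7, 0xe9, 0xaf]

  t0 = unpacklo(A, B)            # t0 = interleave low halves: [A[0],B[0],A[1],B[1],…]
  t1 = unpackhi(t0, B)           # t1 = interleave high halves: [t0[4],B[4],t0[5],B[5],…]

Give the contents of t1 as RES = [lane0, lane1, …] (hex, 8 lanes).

RES = [ 0x90  0x7c  0xed  0xf7  0x15  0xe9  0x6d  0xaf ]

→ t0 |05|a2|69|ba|90|ed|15|6d|
→ t1 |90|7c|ed|f7|15|e9|6d|af|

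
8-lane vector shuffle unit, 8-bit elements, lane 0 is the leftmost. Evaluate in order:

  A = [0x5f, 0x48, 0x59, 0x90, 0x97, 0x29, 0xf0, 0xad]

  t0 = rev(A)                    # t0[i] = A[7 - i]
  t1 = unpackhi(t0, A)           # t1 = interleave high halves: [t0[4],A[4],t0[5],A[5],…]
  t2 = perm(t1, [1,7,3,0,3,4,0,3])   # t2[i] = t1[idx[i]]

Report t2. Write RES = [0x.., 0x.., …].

RES = [0x97, 0xad, 0x29, 0x90, 0x29, 0x48, 0x90, 0x29]

  t0: ad f0 29 97 90 59 48 5f
  t1: 90 97 59 29 48 f0 5f ad
  t2: 97 ad 29 90 29 48 90 29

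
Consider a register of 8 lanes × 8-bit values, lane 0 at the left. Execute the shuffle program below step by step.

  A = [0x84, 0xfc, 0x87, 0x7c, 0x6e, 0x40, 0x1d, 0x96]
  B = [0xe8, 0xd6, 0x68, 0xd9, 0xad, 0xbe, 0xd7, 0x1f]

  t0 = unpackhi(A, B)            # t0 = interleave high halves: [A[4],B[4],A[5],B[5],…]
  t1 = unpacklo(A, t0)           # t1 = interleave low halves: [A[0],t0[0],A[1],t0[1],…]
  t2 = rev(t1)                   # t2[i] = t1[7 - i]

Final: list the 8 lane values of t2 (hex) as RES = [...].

RES = [0xbe, 0x7c, 0x40, 0x87, 0xad, 0xfc, 0x6e, 0x84]

→ t0 |6e|ad|40|be|1d|d7|96|1f|
→ t1 |84|6e|fc|ad|87|40|7c|be|
→ t2 |be|7c|40|87|ad|fc|6e|84|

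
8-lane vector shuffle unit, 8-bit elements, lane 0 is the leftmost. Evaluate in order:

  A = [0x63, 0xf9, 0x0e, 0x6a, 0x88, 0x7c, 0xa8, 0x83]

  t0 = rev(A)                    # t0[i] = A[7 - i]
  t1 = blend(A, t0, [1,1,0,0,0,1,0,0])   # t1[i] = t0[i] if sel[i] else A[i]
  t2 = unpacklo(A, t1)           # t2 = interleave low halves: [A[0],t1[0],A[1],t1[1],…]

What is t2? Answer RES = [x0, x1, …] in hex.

→ t0 |83|a8|7c|88|6a|0e|f9|63|
→ t1 |83|a8|0e|6a|88|0e|a8|83|
→ t2 |63|83|f9|a8|0e|0e|6a|6a|

RES = [0x63, 0x83, 0xf9, 0xa8, 0x0e, 0x0e, 0x6a, 0x6a]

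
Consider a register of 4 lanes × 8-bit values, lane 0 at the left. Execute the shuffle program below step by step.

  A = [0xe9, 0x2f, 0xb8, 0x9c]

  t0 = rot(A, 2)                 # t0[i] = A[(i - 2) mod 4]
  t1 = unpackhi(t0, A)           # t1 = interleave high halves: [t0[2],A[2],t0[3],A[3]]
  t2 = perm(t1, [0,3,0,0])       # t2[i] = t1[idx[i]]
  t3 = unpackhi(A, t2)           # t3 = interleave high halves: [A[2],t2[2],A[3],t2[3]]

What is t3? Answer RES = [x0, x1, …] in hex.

RES = [0xb8, 0xe9, 0x9c, 0xe9]

  t0: b8 9c e9 2f
  t1: e9 b8 2f 9c
  t2: e9 9c e9 e9
  t3: b8 e9 9c e9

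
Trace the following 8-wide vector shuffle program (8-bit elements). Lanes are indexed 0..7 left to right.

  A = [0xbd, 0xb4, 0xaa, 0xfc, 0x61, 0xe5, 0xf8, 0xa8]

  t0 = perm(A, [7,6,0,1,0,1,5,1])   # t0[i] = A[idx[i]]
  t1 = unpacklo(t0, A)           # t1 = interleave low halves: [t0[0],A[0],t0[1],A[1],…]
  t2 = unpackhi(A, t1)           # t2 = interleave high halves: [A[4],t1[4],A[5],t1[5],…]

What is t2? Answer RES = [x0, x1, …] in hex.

RES = [0x61, 0xbd, 0xe5, 0xaa, 0xf8, 0xb4, 0xa8, 0xfc]

→ t0 |a8|f8|bd|b4|bd|b4|e5|b4|
→ t1 |a8|bd|f8|b4|bd|aa|b4|fc|
→ t2 |61|bd|e5|aa|f8|b4|a8|fc|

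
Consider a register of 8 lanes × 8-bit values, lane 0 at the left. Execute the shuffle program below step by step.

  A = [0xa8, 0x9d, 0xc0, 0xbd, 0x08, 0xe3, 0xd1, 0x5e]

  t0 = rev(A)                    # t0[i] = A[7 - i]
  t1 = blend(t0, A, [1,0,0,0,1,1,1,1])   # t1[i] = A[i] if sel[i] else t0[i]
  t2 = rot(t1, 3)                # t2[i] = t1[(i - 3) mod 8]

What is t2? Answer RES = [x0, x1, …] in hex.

RES = [0xe3, 0xd1, 0x5e, 0xa8, 0xd1, 0xe3, 0x08, 0x08]

  t0: 5e d1 e3 08 bd c0 9d a8
  t1: a8 d1 e3 08 08 e3 d1 5e
  t2: e3 d1 5e a8 d1 e3 08 08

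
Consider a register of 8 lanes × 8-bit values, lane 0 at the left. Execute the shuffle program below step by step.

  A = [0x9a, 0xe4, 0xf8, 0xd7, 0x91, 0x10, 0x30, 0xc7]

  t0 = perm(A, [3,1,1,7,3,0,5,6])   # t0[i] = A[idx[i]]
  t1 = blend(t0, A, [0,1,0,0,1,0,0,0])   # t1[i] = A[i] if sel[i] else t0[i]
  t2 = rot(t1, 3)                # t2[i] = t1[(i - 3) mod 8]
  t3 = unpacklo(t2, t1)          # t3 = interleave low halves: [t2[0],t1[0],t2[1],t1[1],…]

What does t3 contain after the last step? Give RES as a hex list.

  t0: d7 e4 e4 c7 d7 9a 10 30
  t1: d7 e4 e4 c7 91 9a 10 30
  t2: 9a 10 30 d7 e4 e4 c7 91
  t3: 9a d7 10 e4 30 e4 d7 c7

RES = [ 0x9a  0xd7  0x10  0xe4  0x30  0xe4  0xd7  0xc7 ]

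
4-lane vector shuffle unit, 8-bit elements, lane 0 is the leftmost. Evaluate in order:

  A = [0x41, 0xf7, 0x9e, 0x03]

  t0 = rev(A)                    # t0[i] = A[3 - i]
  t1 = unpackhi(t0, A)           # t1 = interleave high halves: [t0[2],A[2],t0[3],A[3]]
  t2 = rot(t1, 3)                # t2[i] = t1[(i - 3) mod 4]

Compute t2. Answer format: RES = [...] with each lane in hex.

RES = [ 0x9e  0x41  0x03  0xf7 ]

→ t0 |03|9e|f7|41|
→ t1 |f7|9e|41|03|
→ t2 |9e|41|03|f7|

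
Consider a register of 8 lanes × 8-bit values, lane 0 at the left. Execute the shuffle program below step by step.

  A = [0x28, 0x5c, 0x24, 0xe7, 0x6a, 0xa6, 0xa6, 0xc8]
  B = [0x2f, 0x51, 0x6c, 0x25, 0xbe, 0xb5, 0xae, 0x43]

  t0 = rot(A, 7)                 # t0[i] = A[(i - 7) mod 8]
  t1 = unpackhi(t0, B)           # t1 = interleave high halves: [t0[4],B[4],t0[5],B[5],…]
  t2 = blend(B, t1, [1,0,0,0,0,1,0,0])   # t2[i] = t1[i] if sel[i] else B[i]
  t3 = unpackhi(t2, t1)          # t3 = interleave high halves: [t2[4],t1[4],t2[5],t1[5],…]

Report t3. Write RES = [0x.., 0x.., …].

RES = [ 0xbe  0xc8  0xae  0xae  0xae  0x28  0x43  0x43 ]

→ t0 |5c|24|e7|6a|a6|a6|c8|28|
→ t1 |a6|be|a6|b5|c8|ae|28|43|
→ t2 |a6|51|6c|25|be|ae|ae|43|
→ t3 |be|c8|ae|ae|ae|28|43|43|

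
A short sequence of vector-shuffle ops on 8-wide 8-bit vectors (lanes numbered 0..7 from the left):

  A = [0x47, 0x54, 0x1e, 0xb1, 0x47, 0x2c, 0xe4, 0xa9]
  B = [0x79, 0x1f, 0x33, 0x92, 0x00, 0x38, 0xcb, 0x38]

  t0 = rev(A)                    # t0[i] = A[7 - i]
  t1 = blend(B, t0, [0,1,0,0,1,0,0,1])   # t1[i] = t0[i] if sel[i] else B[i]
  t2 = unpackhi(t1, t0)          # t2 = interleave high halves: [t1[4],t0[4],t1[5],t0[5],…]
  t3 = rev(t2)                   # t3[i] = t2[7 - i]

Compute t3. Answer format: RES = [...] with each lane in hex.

RES = [ 0x47  0x47  0x54  0xcb  0x1e  0x38  0xb1  0xb1 ]

  t0: a9 e4 2c 47 b1 1e 54 47
  t1: 79 e4 33 92 b1 38 cb 47
  t2: b1 b1 38 1e cb 54 47 47
  t3: 47 47 54 cb 1e 38 b1 b1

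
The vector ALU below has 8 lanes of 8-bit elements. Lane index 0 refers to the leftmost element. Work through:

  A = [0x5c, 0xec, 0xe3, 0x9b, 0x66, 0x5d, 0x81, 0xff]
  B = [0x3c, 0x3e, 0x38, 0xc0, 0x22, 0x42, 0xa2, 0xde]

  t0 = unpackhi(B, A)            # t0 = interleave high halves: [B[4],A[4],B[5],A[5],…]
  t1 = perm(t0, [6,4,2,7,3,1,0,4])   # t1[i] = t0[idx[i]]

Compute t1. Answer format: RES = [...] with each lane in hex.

→ t0 |22|66|42|5d|a2|81|de|ff|
→ t1 |de|a2|42|ff|5d|66|22|a2|

RES = [0xde, 0xa2, 0x42, 0xff, 0x5d, 0x66, 0x22, 0xa2]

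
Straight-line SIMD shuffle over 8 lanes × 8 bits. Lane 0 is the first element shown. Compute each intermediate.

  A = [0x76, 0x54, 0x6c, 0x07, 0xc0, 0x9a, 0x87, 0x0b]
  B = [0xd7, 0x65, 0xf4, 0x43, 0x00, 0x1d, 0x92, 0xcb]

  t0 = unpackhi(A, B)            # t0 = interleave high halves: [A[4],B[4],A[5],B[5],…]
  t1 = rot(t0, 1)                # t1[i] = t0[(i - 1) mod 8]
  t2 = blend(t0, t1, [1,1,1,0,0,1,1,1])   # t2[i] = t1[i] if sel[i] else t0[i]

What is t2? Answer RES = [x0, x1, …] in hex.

t0 = [0xc0, 0x00, 0x9a, 0x1d, 0x87, 0x92, 0x0b, 0xcb]
t1 = [0xcb, 0xc0, 0x00, 0x9a, 0x1d, 0x87, 0x92, 0x0b]
t2 = [0xcb, 0xc0, 0x00, 0x1d, 0x87, 0x87, 0x92, 0x0b]

RES = [ 0xcb  0xc0  0x00  0x1d  0x87  0x87  0x92  0x0b ]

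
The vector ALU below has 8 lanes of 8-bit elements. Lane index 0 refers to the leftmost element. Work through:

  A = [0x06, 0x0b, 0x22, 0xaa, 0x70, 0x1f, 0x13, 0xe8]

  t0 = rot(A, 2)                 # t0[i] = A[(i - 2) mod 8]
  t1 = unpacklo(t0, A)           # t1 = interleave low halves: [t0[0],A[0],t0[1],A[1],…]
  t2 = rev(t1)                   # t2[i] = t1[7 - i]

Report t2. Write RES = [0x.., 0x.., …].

t0 = [0x13, 0xe8, 0x06, 0x0b, 0x22, 0xaa, 0x70, 0x1f]
t1 = [0x13, 0x06, 0xe8, 0x0b, 0x06, 0x22, 0x0b, 0xaa]
t2 = [0xaa, 0x0b, 0x22, 0x06, 0x0b, 0xe8, 0x06, 0x13]

RES = [ 0xaa  0x0b  0x22  0x06  0x0b  0xe8  0x06  0x13 ]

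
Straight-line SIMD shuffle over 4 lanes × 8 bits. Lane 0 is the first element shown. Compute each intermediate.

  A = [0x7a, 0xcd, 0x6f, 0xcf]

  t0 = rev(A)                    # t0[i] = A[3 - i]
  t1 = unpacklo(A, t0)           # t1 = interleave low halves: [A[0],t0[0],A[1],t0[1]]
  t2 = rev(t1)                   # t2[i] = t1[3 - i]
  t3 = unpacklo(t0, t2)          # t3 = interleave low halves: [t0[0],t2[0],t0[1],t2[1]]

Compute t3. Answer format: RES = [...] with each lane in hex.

t0 = [0xcf, 0x6f, 0xcd, 0x7a]
t1 = [0x7a, 0xcf, 0xcd, 0x6f]
t2 = [0x6f, 0xcd, 0xcf, 0x7a]
t3 = [0xcf, 0x6f, 0x6f, 0xcd]

RES = [ 0xcf  0x6f  0x6f  0xcd ]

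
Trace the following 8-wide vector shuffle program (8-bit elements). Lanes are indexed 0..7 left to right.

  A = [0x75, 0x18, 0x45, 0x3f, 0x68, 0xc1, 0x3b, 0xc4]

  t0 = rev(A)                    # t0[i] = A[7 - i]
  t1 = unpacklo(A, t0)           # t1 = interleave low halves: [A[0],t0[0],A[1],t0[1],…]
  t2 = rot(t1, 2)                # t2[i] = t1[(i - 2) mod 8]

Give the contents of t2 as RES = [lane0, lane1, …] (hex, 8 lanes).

  t0: c4 3b c1 68 3f 45 18 75
  t1: 75 c4 18 3b 45 c1 3f 68
  t2: 3f 68 75 c4 18 3b 45 c1

RES = [ 0x3f  0x68  0x75  0xc4  0x18  0x3b  0x45  0xc1 ]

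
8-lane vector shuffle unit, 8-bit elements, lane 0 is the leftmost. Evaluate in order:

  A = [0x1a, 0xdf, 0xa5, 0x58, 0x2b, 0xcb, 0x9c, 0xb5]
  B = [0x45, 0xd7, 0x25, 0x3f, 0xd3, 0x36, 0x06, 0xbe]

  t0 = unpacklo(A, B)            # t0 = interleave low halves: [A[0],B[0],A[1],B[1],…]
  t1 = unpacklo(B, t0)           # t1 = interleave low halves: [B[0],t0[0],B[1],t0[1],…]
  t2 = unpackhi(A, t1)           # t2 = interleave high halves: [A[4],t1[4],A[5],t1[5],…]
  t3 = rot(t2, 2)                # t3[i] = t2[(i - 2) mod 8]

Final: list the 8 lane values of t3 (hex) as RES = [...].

→ t0 |1a|45|df|d7|a5|25|58|3f|
→ t1 |45|1a|d7|45|25|df|3f|d7|
→ t2 |2b|25|cb|df|9c|3f|b5|d7|
→ t3 |b5|d7|2b|25|cb|df|9c|3f|

RES = [0xb5, 0xd7, 0x2b, 0x25, 0xcb, 0xdf, 0x9c, 0x3f]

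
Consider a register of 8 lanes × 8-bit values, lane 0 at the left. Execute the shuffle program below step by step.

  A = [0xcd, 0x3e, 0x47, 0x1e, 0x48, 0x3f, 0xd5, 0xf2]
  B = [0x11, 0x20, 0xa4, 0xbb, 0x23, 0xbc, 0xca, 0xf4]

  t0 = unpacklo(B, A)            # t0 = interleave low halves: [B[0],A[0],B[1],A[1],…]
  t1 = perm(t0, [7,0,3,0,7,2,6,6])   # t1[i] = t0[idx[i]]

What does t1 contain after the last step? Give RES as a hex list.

  t0: 11 cd 20 3e a4 47 bb 1e
  t1: 1e 11 3e 11 1e 20 bb bb

RES = [0x1e, 0x11, 0x3e, 0x11, 0x1e, 0x20, 0xbb, 0xbb]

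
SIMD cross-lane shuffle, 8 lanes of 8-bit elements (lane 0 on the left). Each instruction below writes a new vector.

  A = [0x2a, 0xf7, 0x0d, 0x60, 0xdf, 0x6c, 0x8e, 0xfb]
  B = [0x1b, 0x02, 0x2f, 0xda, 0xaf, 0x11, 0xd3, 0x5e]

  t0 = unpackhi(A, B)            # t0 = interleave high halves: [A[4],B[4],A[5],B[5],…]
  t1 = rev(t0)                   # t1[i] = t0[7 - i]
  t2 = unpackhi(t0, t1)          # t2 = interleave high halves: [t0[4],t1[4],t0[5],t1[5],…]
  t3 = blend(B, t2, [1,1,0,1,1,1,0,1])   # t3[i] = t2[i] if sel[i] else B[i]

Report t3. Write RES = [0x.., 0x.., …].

RES = [0x8e, 0x11, 0x2f, 0x6c, 0xfb, 0xaf, 0xd3, 0xdf]

t0 = [0xdf, 0xaf, 0x6c, 0x11, 0x8e, 0xd3, 0xfb, 0x5e]
t1 = [0x5e, 0xfb, 0xd3, 0x8e, 0x11, 0x6c, 0xaf, 0xdf]
t2 = [0x8e, 0x11, 0xd3, 0x6c, 0xfb, 0xaf, 0x5e, 0xdf]
t3 = [0x8e, 0x11, 0x2f, 0x6c, 0xfb, 0xaf, 0xd3, 0xdf]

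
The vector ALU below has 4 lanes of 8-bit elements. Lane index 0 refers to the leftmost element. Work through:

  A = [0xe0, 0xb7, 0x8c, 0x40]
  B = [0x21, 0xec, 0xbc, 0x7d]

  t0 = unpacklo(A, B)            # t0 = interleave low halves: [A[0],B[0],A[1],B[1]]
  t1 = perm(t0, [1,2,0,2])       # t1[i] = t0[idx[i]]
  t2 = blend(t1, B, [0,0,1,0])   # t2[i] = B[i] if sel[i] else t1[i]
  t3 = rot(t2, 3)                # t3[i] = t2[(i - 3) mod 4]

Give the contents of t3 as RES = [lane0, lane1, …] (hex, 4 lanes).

RES = [0xb7, 0xbc, 0xb7, 0x21]

  t0: e0 21 b7 ec
  t1: 21 b7 e0 b7
  t2: 21 b7 bc b7
  t3: b7 bc b7 21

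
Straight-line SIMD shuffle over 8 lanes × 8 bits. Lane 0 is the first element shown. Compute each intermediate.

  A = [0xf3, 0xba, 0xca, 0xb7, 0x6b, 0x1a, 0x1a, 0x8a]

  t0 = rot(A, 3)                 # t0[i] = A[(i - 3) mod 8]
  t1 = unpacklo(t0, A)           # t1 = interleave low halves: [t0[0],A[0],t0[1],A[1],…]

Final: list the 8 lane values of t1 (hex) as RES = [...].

→ t0 |1a|1a|8a|f3|ba|ca|b7|6b|
→ t1 |1a|f3|1a|ba|8a|ca|f3|b7|

RES = [ 0x1a  0xf3  0x1a  0xba  0x8a  0xca  0xf3  0xb7 ]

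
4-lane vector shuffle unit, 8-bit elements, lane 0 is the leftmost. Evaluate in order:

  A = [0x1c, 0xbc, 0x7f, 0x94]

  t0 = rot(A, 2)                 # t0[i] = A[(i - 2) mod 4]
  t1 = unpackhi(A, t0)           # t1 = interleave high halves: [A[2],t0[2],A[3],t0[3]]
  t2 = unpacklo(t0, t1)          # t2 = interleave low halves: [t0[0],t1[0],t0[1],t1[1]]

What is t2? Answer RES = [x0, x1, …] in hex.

t0 = [0x7f, 0x94, 0x1c, 0xbc]
t1 = [0x7f, 0x1c, 0x94, 0xbc]
t2 = [0x7f, 0x7f, 0x94, 0x1c]

RES = [0x7f, 0x7f, 0x94, 0x1c]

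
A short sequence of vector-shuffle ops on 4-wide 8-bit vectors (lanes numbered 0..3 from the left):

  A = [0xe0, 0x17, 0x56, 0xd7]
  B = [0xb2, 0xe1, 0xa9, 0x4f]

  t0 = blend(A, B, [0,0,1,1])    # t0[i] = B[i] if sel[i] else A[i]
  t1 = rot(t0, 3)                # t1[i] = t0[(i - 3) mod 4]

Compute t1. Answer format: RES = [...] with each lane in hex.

→ t0 |e0|17|a9|4f|
→ t1 |17|a9|4f|e0|

RES = [ 0x17  0xa9  0x4f  0xe0 ]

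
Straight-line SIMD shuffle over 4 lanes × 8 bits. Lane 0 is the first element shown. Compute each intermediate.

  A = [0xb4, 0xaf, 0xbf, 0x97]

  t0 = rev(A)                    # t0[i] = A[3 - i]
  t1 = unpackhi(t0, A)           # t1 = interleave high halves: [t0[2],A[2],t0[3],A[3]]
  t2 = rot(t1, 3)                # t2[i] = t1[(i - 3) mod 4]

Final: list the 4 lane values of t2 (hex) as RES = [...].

→ t0 |97|bf|af|b4|
→ t1 |af|bf|b4|97|
→ t2 |bf|b4|97|af|

RES = [ 0xbf  0xb4  0x97  0xaf ]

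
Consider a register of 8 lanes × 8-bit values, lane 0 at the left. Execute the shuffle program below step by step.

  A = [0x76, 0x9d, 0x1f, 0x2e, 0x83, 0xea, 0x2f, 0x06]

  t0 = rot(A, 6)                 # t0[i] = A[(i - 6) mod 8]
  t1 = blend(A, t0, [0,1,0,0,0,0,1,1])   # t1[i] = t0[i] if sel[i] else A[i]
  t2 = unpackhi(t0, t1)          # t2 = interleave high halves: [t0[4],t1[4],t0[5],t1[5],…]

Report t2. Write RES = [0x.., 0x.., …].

RES = [ 0x2f  0x83  0x06  0xea  0x76  0x76  0x9d  0x9d ]

  t0: 1f 2e 83 ea 2f 06 76 9d
  t1: 76 2e 1f 2e 83 ea 76 9d
  t2: 2f 83 06 ea 76 76 9d 9d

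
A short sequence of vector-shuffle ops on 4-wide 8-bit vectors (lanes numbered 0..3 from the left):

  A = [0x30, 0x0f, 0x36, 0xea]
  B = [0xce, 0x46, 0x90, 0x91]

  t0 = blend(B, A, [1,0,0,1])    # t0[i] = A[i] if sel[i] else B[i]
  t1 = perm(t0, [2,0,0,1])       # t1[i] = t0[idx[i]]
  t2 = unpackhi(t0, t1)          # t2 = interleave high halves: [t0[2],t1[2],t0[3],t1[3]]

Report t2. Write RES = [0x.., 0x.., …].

  t0: 30 46 90 ea
  t1: 90 30 30 46
  t2: 90 30 ea 46

RES = [ 0x90  0x30  0xea  0x46 ]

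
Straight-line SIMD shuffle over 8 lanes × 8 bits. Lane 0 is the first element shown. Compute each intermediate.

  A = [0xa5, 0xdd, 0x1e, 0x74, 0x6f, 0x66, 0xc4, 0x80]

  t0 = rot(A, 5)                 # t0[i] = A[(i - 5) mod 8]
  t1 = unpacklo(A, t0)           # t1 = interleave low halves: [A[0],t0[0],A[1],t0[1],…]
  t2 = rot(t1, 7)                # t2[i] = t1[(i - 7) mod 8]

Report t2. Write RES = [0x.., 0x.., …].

RES = [ 0x74  0xdd  0x6f  0x1e  0x66  0x74  0xc4  0xa5 ]

t0 = [0x74, 0x6f, 0x66, 0xc4, 0x80, 0xa5, 0xdd, 0x1e]
t1 = [0xa5, 0x74, 0xdd, 0x6f, 0x1e, 0x66, 0x74, 0xc4]
t2 = [0x74, 0xdd, 0x6f, 0x1e, 0x66, 0x74, 0xc4, 0xa5]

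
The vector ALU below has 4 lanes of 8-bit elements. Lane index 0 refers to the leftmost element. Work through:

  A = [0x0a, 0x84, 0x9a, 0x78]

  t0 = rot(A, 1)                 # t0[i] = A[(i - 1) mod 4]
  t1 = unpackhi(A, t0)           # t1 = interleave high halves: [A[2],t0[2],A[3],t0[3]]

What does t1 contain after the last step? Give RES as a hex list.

RES = [0x9a, 0x84, 0x78, 0x9a]

t0 = [0x78, 0x0a, 0x84, 0x9a]
t1 = [0x9a, 0x84, 0x78, 0x9a]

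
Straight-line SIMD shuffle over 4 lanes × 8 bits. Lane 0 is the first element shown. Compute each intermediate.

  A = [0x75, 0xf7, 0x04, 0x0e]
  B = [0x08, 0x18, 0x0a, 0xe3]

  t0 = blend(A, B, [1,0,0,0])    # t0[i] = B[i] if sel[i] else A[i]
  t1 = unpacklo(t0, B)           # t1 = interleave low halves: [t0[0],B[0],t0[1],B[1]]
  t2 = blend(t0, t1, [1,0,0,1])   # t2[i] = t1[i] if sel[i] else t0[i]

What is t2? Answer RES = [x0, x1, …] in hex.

→ t0 |08|f7|04|0e|
→ t1 |08|08|f7|18|
→ t2 |08|f7|04|18|

RES = [0x08, 0xf7, 0x04, 0x18]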